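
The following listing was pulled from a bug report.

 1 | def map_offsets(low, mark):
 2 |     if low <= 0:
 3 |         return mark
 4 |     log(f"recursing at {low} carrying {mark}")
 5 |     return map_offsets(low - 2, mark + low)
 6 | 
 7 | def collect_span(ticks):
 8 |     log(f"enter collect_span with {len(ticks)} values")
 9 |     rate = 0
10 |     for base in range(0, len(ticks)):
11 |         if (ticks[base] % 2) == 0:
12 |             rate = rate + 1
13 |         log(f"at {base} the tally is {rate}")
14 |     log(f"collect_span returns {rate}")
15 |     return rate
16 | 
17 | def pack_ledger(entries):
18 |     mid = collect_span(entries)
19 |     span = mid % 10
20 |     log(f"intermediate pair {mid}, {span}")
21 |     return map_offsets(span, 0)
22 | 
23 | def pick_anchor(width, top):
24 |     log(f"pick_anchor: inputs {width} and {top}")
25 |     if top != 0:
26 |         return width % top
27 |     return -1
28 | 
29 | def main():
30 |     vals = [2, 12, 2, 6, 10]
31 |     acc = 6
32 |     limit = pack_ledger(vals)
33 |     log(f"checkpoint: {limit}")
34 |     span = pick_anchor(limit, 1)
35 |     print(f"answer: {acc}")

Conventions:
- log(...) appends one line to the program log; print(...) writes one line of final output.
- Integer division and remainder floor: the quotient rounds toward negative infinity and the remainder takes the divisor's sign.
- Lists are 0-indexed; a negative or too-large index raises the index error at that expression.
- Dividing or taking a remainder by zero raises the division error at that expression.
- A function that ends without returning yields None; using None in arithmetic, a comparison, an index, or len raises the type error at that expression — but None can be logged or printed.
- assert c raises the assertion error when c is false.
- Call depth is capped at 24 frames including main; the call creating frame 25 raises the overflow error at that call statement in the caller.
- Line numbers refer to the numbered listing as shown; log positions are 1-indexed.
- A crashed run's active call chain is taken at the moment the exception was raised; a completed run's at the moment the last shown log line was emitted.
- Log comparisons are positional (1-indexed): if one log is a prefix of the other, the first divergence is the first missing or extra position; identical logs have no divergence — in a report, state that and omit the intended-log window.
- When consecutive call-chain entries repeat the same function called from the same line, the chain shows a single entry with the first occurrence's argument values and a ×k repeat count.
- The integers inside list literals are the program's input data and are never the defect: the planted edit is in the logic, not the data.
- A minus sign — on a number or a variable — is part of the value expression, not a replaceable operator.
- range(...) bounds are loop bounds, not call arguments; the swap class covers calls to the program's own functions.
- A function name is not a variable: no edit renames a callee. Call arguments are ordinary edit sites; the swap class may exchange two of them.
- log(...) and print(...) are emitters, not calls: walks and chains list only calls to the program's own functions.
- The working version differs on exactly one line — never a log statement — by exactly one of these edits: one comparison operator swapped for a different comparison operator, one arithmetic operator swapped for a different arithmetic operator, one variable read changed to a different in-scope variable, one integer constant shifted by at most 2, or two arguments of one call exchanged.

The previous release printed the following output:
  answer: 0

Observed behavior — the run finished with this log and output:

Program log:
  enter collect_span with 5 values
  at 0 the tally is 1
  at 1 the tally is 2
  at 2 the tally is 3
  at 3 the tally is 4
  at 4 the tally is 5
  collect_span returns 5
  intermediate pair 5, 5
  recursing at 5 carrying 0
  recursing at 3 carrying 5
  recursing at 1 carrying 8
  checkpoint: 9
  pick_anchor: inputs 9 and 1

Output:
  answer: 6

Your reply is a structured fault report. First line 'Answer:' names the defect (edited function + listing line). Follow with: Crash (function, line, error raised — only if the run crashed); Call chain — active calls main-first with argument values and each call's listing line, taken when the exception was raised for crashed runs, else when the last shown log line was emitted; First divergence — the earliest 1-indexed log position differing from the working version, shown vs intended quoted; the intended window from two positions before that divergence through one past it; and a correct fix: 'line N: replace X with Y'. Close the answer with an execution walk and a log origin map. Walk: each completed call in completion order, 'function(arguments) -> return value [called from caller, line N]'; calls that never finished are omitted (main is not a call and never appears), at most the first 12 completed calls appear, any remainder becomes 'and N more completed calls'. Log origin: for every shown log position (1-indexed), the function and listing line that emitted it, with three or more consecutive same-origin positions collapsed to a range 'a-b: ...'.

Answer: the defect is in main at line 35.
The tell: No log line changed; the fault shows up purely in the output.
Call chain: main -> pick_anchor(9, 1) (called at line 34).
First divergence: none; the two logs match at every position.
Execution walk:
  collect_span([2, 12, 2, 6, 10]) -> 5  [called from pack_ledger, line 18]
  map_offsets(-1, 9) -> 9  [called from map_offsets, line 5]
  map_offsets(1, 8) -> 9  [called from map_offsets, line 5]
  map_offsets(3, 5) -> 9  [called from map_offsets, line 5]
  map_offsets(5, 0) -> 9  [called from pack_ledger, line 21]
  pack_ledger([2, 12, 2, 6, 10]) -> 9  [called from main, line 32]
  pick_anchor(9, 1) -> 0  [called from main, line 34]
Log origin:
  1 — collect_span, line 8
  2-6 — collect_span, line 13
  7 — collect_span, line 14
  8 — pack_ledger, line 20
  9-11 — map_offsets, line 4
  12 — main, line 33
  13 — pick_anchor, line 24
A correct fix: line 35: replace `acc` with `span`.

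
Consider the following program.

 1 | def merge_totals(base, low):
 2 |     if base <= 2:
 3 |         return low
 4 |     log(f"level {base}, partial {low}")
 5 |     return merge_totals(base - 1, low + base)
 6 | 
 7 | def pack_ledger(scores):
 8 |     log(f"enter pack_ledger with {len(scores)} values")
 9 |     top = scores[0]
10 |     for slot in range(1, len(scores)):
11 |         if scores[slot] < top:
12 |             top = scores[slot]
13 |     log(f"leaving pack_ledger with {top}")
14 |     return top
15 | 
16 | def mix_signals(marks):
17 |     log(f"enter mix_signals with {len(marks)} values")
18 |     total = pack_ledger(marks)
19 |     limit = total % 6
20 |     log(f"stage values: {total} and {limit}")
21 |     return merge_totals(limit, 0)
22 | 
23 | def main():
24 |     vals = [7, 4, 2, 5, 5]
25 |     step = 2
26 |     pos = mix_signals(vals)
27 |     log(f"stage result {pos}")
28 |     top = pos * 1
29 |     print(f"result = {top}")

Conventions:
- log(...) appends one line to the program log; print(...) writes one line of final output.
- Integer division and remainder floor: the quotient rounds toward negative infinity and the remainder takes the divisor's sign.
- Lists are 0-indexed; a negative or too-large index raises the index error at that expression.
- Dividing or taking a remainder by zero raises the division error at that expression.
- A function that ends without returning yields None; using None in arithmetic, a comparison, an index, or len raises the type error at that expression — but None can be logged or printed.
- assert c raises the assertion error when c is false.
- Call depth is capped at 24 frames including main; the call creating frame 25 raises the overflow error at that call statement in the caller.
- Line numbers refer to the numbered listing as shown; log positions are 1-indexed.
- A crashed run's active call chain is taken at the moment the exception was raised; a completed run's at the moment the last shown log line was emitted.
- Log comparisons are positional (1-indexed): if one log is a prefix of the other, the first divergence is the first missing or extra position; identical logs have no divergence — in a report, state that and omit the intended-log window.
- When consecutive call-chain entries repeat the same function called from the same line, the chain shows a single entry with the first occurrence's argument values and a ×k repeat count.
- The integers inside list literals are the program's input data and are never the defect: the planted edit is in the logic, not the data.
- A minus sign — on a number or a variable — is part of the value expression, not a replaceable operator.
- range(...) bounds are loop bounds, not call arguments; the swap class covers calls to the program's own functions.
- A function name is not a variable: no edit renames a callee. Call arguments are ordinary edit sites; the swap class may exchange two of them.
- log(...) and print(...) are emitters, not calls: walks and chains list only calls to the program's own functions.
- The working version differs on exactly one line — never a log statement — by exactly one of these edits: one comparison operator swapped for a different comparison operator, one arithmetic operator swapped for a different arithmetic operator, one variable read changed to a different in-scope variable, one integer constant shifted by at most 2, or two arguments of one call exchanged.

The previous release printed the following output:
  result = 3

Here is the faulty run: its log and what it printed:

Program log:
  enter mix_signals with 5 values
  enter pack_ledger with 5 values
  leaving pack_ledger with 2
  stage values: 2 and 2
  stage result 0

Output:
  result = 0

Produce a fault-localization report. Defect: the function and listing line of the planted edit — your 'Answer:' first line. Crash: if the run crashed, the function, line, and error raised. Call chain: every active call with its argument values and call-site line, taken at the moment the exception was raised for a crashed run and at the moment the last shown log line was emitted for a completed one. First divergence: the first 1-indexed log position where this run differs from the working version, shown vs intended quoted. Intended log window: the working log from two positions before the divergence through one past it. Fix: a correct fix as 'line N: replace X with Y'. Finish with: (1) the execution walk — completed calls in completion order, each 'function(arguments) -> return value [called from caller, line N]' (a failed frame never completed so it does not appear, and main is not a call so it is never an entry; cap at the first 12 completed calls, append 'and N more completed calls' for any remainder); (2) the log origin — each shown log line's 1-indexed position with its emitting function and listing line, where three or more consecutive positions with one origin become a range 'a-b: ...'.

Answer: the defect is in merge_totals at line 2.
Core observation: At log position 5 the runs split — shown 'stage result 0', but the working version logs 'level 2, partial 0'.
Call chain: main.
First divergence: position 5 — the shown line 'stage result 0' should read 'level 2, partial 0'.
Intended log window:
  3: leaving pack_ledger with 2
  4: stage values: 2 and 2
  5: level 2, partial 0
  6: level 1, partial 2
Execution walk:
  pack_ledger([7, 4, 2, 5, 5]) -> 2  [called from mix_signals, line 18]
  merge_totals(2, 0) -> 0  [called from mix_signals, line 21]
  mix_signals([7, 4, 2, 5, 5]) -> 0  [called from main, line 26]
Log line origins:
  1: logged in mix_signals at line 17
  2: logged in pack_ledger at line 8
  3: logged in pack_ledger at line 13
  4: logged in mix_signals at line 20
  5: logged in main at line 27
A correct fix: line 2: replace `2` with `0`.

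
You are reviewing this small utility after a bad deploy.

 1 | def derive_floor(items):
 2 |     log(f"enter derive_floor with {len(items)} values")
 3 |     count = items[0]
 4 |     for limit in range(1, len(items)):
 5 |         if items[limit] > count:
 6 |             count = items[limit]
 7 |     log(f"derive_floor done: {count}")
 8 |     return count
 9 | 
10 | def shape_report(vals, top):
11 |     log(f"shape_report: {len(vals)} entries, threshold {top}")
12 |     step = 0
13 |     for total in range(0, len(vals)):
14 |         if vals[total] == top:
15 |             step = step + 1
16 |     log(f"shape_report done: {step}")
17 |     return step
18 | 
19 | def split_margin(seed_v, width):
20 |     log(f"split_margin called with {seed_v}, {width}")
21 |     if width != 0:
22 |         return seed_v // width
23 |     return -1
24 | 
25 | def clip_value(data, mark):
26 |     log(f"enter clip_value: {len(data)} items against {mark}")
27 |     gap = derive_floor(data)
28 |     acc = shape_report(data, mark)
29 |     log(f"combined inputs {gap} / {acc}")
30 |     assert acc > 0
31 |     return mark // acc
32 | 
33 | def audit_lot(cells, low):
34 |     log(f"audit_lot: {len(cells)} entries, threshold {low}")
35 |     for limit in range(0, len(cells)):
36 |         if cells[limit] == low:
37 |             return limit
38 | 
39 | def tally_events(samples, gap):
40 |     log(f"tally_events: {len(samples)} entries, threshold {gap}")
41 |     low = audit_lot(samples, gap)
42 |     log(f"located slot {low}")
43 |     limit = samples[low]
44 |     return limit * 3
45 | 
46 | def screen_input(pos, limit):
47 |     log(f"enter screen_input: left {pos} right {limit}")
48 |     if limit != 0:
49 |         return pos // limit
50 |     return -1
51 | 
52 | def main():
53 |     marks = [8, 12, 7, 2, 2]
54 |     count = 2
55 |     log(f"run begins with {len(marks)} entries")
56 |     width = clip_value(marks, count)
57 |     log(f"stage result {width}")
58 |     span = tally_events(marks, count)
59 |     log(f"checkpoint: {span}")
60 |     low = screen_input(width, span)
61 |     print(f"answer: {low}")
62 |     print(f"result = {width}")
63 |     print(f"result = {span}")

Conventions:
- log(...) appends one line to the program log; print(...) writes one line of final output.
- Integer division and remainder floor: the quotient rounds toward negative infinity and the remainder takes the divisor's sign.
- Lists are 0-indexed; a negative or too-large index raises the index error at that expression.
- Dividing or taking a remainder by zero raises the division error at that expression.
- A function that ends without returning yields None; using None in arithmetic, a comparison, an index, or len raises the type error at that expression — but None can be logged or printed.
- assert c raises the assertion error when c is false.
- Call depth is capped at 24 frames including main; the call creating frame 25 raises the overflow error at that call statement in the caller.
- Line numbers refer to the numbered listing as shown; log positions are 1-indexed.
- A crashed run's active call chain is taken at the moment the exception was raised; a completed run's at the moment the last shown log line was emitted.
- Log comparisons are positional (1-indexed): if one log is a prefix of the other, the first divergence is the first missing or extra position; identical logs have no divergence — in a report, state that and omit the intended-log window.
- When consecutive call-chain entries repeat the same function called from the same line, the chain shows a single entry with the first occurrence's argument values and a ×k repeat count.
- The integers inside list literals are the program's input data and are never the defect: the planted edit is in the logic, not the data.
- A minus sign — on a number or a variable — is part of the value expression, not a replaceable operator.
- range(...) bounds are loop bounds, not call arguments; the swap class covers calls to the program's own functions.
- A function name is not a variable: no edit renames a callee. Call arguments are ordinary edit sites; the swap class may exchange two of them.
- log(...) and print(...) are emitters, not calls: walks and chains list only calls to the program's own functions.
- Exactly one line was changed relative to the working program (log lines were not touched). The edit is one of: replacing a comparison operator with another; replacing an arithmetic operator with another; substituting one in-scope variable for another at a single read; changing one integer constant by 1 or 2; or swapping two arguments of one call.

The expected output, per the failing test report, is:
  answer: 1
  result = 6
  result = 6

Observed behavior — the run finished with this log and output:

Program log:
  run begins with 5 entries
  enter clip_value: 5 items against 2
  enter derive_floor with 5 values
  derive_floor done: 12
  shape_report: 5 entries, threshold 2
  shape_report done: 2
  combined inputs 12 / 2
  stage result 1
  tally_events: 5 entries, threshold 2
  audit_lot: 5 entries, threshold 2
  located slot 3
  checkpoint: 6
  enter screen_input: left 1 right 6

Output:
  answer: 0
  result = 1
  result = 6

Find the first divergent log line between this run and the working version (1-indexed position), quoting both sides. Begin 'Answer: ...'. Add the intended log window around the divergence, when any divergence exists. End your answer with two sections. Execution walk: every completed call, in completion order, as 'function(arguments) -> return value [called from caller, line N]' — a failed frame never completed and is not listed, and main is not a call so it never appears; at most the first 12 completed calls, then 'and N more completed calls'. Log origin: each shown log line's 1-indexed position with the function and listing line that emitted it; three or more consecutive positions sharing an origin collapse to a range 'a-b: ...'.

Answer: at position 8 the run shows 'stage result 1' where the working version logs 'stage result 6'.
Intended log window:
  6: shape_report done: 2
  7: combined inputs 12 / 2
  8: stage result 6
  9: tally_events: 5 entries, threshold 2
Execution walk:
  derive_floor([8, 12, 7, 2, 2]) -> 12  [called from clip_value, line 27]
  shape_report([8, 12, 7, 2, 2], 2) -> 2  [called from clip_value, line 28]
  clip_value([8, 12, 7, 2, 2], 2) -> 1  [called from main, line 56]
  audit_lot([8, 12, 7, 2, 2], 2) -> 3  [called from tally_events, line 41]
  tally_events([8, 12, 7, 2, 2], 2) -> 6  [called from main, line 58]
  screen_input(1, 6) -> 0  [called from main, line 60]
Log origin:
  1: from main, line 55
  2: from clip_value, line 26
  3: from derive_floor, line 2
  4: from derive_floor, line 7
  5: from shape_report, line 11
  6: from shape_report, line 16
  7: from clip_value, line 29
  8: from main, line 57
  9: from tally_events, line 40
  10: from audit_lot, line 34
  11: from tally_events, line 42
  12: from main, line 59
  13: from screen_input, line 47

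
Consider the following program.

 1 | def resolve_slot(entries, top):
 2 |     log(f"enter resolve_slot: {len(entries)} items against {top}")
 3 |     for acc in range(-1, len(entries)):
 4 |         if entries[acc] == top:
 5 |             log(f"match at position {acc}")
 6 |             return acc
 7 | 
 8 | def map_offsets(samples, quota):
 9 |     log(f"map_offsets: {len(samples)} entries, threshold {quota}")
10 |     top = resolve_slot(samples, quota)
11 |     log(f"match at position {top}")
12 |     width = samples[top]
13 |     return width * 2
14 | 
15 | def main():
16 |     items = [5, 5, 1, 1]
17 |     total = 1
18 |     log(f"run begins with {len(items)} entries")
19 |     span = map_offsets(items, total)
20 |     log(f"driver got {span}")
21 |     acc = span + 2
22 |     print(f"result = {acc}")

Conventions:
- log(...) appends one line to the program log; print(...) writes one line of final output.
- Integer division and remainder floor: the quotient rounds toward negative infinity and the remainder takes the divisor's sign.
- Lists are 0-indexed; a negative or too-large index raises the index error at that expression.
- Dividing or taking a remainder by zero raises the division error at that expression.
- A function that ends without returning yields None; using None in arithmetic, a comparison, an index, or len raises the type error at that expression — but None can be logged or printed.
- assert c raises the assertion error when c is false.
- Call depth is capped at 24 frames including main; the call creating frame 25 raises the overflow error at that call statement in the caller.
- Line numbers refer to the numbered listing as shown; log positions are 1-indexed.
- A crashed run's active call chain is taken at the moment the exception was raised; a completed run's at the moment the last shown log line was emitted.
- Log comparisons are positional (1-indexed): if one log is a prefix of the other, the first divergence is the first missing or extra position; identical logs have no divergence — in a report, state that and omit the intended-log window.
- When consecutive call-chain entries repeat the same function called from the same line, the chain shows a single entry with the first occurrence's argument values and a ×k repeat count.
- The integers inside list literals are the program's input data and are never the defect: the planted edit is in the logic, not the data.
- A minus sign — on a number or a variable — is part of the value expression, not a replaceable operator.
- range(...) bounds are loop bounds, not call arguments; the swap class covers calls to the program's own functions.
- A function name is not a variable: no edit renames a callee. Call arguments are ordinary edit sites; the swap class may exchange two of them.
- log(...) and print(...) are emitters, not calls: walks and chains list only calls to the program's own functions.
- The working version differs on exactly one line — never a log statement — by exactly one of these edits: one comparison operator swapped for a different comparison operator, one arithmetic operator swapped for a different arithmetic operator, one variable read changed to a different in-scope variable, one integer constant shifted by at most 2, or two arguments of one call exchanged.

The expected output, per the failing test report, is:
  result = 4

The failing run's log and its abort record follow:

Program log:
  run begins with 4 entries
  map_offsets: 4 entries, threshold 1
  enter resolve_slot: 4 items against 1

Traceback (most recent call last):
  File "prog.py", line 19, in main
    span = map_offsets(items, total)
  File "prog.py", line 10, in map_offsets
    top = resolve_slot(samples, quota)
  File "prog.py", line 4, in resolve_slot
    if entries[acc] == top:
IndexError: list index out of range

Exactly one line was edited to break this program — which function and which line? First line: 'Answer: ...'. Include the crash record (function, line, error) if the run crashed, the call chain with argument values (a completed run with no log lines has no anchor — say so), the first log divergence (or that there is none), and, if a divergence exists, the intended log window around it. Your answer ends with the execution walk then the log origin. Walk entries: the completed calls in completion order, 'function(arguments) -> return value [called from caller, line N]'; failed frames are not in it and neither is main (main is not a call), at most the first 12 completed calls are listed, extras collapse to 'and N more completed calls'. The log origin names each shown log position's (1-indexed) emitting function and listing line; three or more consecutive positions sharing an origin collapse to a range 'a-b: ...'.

Answer: the defect is in resolve_slot at line 3.
Key observation: The shown log is a 3-line prefix of the intended one, whose next entry is 'match at position 2'.
Crash: resolve_slot, line 4, IndexError.
Call chain: main -> map_offsets([5, 5, 1, 1], 1) (called at line 19) -> resolve_slot([5, 5, 1, 1], 1) (called at line 10).
First divergence: position 4 — the faulty run's log ends after 3 lines; the working version continues with 'match at position 2'.
Intended log window:
  2: map_offsets: 4 entries, threshold 1
  3: enter resolve_slot: 4 items against 1
  4: match at position 2
  5: match at position 2
Execution walk:
  (no call completed)
Log origins:
  1: from main, line 18
  2: from map_offsets, line 9
  3: from resolve_slot, line 2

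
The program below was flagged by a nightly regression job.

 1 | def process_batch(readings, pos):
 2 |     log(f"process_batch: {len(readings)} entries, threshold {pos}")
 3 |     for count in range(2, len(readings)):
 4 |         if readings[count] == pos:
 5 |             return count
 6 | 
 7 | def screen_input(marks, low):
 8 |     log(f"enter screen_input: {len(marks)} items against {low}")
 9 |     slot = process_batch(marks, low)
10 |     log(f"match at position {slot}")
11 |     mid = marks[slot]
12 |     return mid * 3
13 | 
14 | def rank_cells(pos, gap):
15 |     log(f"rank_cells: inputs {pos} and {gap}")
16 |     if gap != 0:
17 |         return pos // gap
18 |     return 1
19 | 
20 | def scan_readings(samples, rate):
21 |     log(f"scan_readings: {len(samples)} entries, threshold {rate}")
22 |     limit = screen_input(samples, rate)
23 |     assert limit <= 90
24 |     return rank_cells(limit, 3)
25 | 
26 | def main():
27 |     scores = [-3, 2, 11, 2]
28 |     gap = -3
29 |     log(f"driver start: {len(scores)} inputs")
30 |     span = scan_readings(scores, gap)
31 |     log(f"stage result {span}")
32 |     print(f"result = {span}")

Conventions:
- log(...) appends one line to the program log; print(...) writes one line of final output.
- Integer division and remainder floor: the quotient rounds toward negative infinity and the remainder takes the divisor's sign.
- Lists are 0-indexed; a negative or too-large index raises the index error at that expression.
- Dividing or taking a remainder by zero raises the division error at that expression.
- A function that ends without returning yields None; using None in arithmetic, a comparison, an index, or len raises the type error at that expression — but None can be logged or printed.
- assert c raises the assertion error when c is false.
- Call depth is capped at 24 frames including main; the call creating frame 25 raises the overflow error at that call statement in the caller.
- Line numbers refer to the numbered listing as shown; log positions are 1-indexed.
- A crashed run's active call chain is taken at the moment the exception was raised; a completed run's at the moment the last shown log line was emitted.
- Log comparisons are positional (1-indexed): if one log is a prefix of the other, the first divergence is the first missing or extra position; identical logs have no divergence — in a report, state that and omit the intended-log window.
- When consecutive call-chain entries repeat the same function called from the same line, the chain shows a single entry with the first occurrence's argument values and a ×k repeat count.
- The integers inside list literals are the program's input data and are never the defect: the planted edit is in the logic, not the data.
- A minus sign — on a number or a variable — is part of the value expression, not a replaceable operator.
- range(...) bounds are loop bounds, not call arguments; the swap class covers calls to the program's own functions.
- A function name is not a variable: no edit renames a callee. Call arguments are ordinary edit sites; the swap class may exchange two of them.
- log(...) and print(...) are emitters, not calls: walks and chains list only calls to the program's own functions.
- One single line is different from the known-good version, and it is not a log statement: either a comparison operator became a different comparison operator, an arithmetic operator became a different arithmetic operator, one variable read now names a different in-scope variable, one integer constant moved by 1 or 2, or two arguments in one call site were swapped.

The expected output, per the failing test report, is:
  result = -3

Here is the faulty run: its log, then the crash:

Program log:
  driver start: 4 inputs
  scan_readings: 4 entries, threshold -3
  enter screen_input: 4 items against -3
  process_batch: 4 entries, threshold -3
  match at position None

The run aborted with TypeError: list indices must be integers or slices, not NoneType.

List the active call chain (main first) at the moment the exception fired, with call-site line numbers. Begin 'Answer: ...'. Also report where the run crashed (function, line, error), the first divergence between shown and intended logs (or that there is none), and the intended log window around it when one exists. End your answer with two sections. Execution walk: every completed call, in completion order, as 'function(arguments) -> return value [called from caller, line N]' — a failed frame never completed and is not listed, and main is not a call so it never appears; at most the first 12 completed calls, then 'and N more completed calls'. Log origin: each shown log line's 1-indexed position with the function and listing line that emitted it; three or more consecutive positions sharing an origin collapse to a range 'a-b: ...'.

Answer: main -> scan_readings (called at line 30) -> screen_input (called at line 22).
Core observation: The log first diverges at position 5: the faulty run prints 'match at position None' where the working version prints 'match at position 0'.
Crash: screen_input, line 11, TypeError.
First divergence: at position 5 the run shows 'match at position None' where the working version logs 'match at position 0'.
Intended log window:
  3: enter screen_input: 4 items against -3
  4: process_batch: 4 entries, threshold -3
  5: match at position 0
  6: rank_cells: inputs -9 and 3
Execution walk:
  process_batch([-3, 2, 11, 2], -3) -> None  [called from screen_input, line 9]
Log origins:
  1: logged in main at line 29
  2: logged in scan_readings at line 21
  3: logged in screen_input at line 8
  4: logged in process_batch at line 2
  5: logged in screen_input at line 10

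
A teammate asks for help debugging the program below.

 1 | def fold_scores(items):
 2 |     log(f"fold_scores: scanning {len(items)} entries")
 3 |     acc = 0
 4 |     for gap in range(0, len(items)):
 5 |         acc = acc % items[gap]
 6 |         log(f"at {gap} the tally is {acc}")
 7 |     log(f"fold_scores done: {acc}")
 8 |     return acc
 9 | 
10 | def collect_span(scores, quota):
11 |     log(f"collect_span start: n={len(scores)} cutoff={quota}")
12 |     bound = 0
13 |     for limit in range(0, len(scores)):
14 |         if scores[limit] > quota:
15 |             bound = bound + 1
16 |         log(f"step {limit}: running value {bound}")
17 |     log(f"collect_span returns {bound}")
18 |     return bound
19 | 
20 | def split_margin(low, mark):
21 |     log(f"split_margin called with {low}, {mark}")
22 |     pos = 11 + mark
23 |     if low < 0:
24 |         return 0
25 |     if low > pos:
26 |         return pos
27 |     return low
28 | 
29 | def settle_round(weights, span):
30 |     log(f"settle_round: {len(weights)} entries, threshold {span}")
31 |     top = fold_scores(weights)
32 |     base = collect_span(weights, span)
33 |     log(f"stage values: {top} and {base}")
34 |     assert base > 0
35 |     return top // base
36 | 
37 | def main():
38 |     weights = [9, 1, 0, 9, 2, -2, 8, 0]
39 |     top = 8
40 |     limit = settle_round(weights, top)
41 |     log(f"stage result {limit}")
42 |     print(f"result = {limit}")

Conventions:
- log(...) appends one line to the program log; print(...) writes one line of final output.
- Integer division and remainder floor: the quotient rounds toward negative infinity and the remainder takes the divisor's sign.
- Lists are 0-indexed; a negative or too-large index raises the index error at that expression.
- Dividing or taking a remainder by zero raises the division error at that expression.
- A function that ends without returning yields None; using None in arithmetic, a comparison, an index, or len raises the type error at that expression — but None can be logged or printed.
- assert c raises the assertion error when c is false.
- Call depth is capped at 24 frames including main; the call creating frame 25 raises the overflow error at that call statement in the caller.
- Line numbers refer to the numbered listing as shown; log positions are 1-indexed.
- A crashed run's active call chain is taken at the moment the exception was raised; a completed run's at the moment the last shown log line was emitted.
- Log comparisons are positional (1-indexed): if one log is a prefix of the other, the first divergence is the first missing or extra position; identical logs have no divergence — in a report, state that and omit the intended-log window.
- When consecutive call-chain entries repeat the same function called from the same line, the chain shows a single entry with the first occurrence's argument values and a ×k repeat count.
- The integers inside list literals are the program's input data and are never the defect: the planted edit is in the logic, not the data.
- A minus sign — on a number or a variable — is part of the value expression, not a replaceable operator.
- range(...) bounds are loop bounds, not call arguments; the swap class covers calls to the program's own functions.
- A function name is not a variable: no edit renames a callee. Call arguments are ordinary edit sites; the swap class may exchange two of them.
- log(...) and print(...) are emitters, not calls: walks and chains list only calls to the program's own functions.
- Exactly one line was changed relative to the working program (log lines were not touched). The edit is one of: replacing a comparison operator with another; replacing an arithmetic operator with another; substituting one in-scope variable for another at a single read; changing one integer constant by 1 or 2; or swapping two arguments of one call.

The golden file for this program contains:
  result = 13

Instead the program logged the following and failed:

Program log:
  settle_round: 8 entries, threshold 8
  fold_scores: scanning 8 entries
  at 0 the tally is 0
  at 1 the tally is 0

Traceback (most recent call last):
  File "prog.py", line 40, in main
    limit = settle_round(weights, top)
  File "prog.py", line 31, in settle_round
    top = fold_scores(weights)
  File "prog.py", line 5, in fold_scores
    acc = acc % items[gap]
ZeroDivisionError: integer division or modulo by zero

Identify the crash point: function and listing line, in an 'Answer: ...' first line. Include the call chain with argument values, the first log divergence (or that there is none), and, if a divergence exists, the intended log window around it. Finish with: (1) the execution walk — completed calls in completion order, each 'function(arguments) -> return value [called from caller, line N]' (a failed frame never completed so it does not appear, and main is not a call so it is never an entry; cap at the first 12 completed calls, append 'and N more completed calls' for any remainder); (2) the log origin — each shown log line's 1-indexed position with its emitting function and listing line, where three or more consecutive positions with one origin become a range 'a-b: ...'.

Answer: the error was raised in fold_scores, line 5.
The tell: Everything matches until log position 3, which reads 'at 0 the tally is 0' in place of 'at 0 the tally is 9'.
Call chain: main -> settle_round([9, 1, 0, 9, 2, -2, 8, 0], 8) (called at line 40) -> fold_scores([9, 1, 0, 9, 2, -2, 8, 0]) (called at line 31).
First divergence: position 3 — the shown line 'at 0 the tally is 0' should read 'at 0 the tally is 9'.
Intended log window:
  1: settle_round: 8 entries, threshold 8
  2: fold_scores: scanning 8 entries
  3: at 0 the tally is 9
  4: at 1 the tally is 10
Execution walk:
  (no call completed)
Log origins:
  1: from settle_round, line 30
  2: from fold_scores, line 2
  3: from fold_scores, line 6
  4: from fold_scores, line 6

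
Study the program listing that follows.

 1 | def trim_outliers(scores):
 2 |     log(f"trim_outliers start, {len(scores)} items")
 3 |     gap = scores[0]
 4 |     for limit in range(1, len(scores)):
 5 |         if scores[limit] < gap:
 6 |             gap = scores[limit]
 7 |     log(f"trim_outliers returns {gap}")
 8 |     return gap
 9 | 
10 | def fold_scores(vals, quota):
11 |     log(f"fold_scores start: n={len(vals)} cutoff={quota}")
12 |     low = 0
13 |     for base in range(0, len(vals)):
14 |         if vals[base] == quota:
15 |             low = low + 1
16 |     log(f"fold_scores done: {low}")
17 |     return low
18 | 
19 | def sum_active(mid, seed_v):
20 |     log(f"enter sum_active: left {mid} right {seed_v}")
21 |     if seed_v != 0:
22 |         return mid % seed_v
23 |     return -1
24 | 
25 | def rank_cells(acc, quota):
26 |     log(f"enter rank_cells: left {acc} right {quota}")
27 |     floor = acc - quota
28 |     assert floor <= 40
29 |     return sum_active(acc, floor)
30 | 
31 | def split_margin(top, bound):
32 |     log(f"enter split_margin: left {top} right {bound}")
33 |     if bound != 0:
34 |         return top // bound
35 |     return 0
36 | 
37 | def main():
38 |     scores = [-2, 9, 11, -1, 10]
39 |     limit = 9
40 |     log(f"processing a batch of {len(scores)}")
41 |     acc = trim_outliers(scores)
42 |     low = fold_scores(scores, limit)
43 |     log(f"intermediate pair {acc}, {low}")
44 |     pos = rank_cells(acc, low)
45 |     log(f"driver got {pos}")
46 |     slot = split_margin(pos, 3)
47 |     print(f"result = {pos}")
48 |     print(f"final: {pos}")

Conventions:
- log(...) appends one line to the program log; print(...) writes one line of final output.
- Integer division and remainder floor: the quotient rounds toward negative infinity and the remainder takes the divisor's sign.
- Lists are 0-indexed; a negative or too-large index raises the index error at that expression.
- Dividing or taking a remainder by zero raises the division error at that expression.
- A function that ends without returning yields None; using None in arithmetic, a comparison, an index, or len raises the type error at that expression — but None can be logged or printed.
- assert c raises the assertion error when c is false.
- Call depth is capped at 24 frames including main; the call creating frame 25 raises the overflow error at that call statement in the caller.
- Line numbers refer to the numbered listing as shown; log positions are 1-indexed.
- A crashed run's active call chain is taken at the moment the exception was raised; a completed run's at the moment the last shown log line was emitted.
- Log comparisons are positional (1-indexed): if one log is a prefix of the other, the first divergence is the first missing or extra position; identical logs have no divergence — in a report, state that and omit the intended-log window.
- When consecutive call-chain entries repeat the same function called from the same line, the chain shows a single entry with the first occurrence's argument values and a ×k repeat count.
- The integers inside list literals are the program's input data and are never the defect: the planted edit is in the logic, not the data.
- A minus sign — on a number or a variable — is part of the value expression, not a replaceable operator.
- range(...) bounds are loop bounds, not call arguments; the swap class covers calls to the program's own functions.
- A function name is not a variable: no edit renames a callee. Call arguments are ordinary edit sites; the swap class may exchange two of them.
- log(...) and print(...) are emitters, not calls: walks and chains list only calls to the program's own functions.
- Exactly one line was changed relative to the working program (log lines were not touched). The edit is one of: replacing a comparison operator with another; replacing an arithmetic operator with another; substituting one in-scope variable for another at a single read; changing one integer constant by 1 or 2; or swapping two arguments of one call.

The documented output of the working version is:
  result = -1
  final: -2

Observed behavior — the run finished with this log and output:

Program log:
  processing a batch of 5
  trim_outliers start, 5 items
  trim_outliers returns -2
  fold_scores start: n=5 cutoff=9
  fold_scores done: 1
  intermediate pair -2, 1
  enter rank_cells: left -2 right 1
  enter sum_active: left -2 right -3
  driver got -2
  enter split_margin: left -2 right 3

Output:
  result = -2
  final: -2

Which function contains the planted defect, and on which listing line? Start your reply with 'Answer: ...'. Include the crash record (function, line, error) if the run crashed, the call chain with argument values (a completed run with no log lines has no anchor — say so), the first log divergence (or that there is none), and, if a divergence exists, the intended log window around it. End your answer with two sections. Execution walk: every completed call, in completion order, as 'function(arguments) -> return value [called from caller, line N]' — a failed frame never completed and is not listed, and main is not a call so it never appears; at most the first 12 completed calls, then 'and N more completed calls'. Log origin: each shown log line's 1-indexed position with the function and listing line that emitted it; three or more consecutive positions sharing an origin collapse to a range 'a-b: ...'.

Answer: the defect is in main at line 47.
Key fact: Every logged value matches the working version; the printed result is what differs.
Call chain: main -> split_margin(-2, 3) (called at line 46).
First divergence: none — the logs agree in full.
Execution walk:
  trim_outliers([-2, 9, 11, -1, 10]) -> -2  [called from main, line 41]
  fold_scores([-2, 9, 11, -1, 10], 9) -> 1  [called from main, line 42]
  sum_active(-2, -3) -> -2  [called from rank_cells, line 29]
  rank_cells(-2, 1) -> -2  [called from main, line 44]
  split_margin(-2, 3) -> -1  [called from main, line 46]
Log line origins:
  1 — main, line 40
  2 — trim_outliers, line 2
  3 — trim_outliers, line 7
  4 — fold_scores, line 11
  5 — fold_scores, line 16
  6 — main, line 43
  7 — rank_cells, line 26
  8 — sum_active, line 20
  9 — main, line 45
  10 — split_margin, line 32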